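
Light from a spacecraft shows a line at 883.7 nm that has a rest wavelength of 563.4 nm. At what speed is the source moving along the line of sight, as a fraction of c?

0.422c

λ'/λ₀ = 1.5685 > 1 (redshift), so the source is receding.
λ'/λ₀ = √((1 + β)/(1 − β)) for a receding source ⇒ β = (r² − 1)/(r² + 1) with r = λ'/λ₀.
β = (2.4602 − 1)/(2.4602 + 1) ≈ 0.422.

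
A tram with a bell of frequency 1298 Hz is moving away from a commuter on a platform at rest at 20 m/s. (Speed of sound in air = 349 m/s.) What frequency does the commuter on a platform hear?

1228 Hz

Only the source moves, away from the listener, so f' = f · v/(v + v_s).
f' = 1298 × 349/(349 + 20) = 1298 × 349/369 ≈ 1228 Hz.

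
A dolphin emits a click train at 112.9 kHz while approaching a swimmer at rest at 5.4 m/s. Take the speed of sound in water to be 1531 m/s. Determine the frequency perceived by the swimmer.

Only the source moves, toward the listener, so f' = f · v/(v − v_s).
f' = 112.9 × 1531/(1531 − 5.4) = 112.9 × 1531/1526 ≈ 113.3 kHz.

113.3 kHz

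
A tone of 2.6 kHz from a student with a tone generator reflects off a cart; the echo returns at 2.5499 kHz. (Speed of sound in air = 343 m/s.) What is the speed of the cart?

Double Doppler shift off a moving reflector: f₂ = f₀ · (v + u)/(v − u) (u > 0 toward emitter).
Rearranging, u = v · (f₂ − f₀)/(f₂ + f₀) = 343 × -0.0501/5.1499 ≈ -3.3 m/s.
So the cart is moving at 3.3 m/s away from the emitter.

3.3 m/s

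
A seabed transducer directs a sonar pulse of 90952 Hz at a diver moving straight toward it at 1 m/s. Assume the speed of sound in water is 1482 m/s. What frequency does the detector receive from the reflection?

91075 Hz

The diver first receives the wave as a moving observer: f₁ = f₀ · (v + u)/v = 90952 × (1482 + 1)/1482 ≈ 91013 Hz.
On reflection it acts as a source moving toward the stationary detector: f₂ = f₁ · v/(v − u) = 91013 × 1482/1481 ≈ 91075 Hz.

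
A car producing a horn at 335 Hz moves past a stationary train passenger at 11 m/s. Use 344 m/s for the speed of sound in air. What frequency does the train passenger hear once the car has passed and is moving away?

Receding: f₂ = f · v/(v + v_s) = 335 × 344/355 ≈ 325 Hz.

325 Hz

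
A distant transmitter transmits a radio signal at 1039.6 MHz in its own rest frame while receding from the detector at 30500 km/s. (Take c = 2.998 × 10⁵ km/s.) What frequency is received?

938.7 MHz

β = v/c = 30500/299800 = 0.1017.
Relativistic Doppler for frequency: f' = f₀ · √((1 − β)/(1 + β)).
f' = 1039.6 × √(0.8983/1.1017) = 1039.6 × 0.90295 ≈ 938.7 MHz.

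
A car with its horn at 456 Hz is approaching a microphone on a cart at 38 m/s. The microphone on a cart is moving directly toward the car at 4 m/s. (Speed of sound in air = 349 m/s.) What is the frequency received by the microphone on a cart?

518 Hz

General Doppler shift: f' = f · (v + v_o)/(v − v_s).
f' = 456 × (349 + 4)/(349 − 38) = 456 × 353/311 ≈ 518 Hz.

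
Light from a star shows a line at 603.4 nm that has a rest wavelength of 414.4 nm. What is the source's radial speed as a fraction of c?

0.359c

λ'/λ₀ = 1.4561 > 1 (redshift), so the source is receding.
λ'/λ₀ = √((1 + β)/(1 − β)) for a receding source ⇒ β = (r² − 1)/(r² + 1) with r = λ'/λ₀.
β = (2.1202 − 1)/(2.1202 + 1) ≈ 0.359.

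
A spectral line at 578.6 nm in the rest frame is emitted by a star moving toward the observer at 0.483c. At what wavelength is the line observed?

341.6 nm

Relativistic Doppler for wavelength: λ' = λ₀ · √((1 − β)/(1 + β)).
λ' = 578.6 × √(0.5170/1.4830) = 578.6 × 0.59044 ≈ 341.6 nm.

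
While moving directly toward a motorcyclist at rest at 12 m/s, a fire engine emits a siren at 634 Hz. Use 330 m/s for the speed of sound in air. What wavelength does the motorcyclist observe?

With the source moving toward a stationary observer, f' = f · v/(v − v_s).
f' = 634 × 330/(330 − 12) ≈ 658 Hz.
λ' = v/f' = 330/657.925 ≈ 50.2 cm.

50.2 cm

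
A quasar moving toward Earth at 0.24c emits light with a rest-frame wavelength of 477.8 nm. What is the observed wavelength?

Relativistic Doppler for wavelength: λ' = λ₀ · √((1 − β)/(1 + β)).
λ' = 477.8 × √(0.7600/1.2400) = 477.8 × 0.78288 ≈ 374.1 nm.

374.1 nm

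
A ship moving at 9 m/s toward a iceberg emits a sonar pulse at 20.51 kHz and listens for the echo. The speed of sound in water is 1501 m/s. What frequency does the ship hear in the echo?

20.8 kHz

The iceberg receives the sound from a moving source: f₁ = f₀ · v/(v − v_e) = 20.51 × 1501/1492 ≈ 20.6 kHz.
On the return leg the ship is a moving observer: f₂ = f₁ · (v + v_e)/v = 20.6 × 1510/1501 ≈ 20.8 kHz.
Equivalently f₂ = f₀ · (v + v_e)/(v − v_e).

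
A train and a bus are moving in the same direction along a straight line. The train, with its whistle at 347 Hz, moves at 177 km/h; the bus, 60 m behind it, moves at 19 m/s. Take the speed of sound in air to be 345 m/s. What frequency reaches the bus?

177 km/h = 49.17 m/s.
The bus is behind, so the train is moving away from it while the bus is moving toward the train.
Both move, so f' = f · (v + v_o)/(v + v_s).
f' = 347 × (345 + 19)/(345 + 49.17) = 347 × 364/394.17 ≈ 320 Hz.

320 Hz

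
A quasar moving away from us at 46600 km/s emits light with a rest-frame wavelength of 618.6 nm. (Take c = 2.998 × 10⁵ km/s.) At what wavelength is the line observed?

β = v/c = 46600/299800 = 0.1554.
Relativistic Doppler for wavelength: λ' = λ₀ · √((1 + β)/(1 − β)).
λ' = 618.6 × √(1.1554/0.8446) = 618.6 × 1.16965 ≈ 723.5 nm.

723.5 nm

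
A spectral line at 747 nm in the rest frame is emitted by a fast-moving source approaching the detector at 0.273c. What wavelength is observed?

564.5 nm

Relativistic Doppler for wavelength: λ' = λ₀ · √((1 − β)/(1 + β)).
λ' = 747 × √(0.7270/1.2730) = 747 × 0.75571 ≈ 564.5 nm.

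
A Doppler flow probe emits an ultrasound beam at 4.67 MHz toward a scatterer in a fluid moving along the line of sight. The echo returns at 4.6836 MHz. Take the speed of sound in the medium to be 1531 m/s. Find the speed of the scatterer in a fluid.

Double Doppler shift off a moving reflector: f₂ = f₀ · (v + u)/(v − u) (u > 0 toward emitter).
Rearranging, u = v · (f₂ − f₀)/(f₂ + f₀) = 1531 × 0.0136/9.3536 ≈ 2.23 m/s.
So the scatterer in a fluid is moving at 2.23 m/s toward the emitter.

2.23 m/s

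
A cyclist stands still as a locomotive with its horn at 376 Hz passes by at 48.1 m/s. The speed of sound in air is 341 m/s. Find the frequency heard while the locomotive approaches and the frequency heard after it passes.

Approaching: f₁ = f · v/(v − v_s) = 376 × 341/292.9 ≈ 438 Hz.
Receding: f₂ = f · v/(v + v_s) = 376 × 341/389.1 ≈ 330 Hz.

438 Hz approaching; 330 Hz receding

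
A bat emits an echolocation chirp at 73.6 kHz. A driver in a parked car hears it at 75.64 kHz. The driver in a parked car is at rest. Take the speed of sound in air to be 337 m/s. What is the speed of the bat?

f' > f, so the bat is approaching.
f' = f · v/(v − v_s) ⇒ v_s = v · |1 − f/f'|.
v_s = 337 × |1 − 73.6/75.64| = 337 × 0.02697 ≈ 9.1 m/s.

9.1 m/s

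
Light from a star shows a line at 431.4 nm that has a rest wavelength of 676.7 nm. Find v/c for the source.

0.422c

λ'/λ₀ = 0.6375 < 1 (blueshift), so the source is approaching.
λ'/λ₀ = √((1 − β)/(1 + β)) for an approaching source ⇒ β = (1 − r²)/(1 + r²) with r = λ'/λ₀.
β = (1 − 0.4064)/(1 + 0.4064) ≈ 0.422.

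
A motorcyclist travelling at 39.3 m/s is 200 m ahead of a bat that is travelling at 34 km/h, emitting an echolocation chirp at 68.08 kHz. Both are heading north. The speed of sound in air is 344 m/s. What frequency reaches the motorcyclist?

62.0 kHz

34 km/h = 9.444 m/s.
The motorcyclist is ahead, so the bat is moving toward it while the motorcyclist is moving away from the bat.
With source approaching and observer receding, f' = f · (v − v_o)/(v − v_s).
f' = 68.08 × (344 − 39.3)/(344 − 9.444) = 68.08 × 304.7/334.56 ≈ 62.0 kHz.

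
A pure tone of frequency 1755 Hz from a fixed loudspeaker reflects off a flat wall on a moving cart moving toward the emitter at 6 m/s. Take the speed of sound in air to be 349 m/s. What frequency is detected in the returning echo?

1816 Hz

At the flat wall on a moving cart (a moving observer), f₁ = f₀ · (v + u)/v = 1755 × 355/349 ≈ 1785 Hz.
On reflection it acts as a source moving toward the stationary detector: f₂ = f₁ · v/(v − u) = 1785 × 349/343 ≈ 1816 Hz.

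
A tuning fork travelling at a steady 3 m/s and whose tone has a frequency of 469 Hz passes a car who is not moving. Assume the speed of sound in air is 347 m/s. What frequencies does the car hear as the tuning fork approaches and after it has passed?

Approaching: f₁ = f · v/(v − v_s) = 469 × 347/344 ≈ 473 Hz.
Receding: f₂ = f · v/(v + v_s) = 469 × 347/350 ≈ 465 Hz.

473 Hz approaching; 465 Hz receding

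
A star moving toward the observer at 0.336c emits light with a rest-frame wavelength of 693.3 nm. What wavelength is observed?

Relativistic Doppler for wavelength: λ' = λ₀ · √((1 − β)/(1 + β)).
λ' = 693.3 × √(0.6640/1.3360) = 693.3 × 0.70499 ≈ 488.8 nm.

488.8 nm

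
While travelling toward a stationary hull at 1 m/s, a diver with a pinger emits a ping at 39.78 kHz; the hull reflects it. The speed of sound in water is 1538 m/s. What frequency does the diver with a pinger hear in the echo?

The hull receives the sound from a moving source: f₁ = f₀ · v/(v − v_e) = 39.78 × 1538/1537 ≈ 39.8 kHz.
On the return leg the diver with a pinger is a moving observer: f₂ = f₁ · (v + v_e)/v = 39.8 × 1539/1538 ≈ 39.8 kHz.
Equivalently f₂ = f₀ · (v + v_e)/(v − v_e).

39.8 kHz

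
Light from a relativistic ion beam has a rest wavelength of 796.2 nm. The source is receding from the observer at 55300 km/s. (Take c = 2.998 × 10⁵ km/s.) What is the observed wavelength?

959.5 nm

β = v/c = 55300/299800 = 0.1845.
Relativistic Doppler for wavelength: λ' = λ₀ · √((1 + β)/(1 − β)).
λ' = 796.2 × √(1.1845/0.8155) = 796.2 × 1.20514 ≈ 959.5 nm.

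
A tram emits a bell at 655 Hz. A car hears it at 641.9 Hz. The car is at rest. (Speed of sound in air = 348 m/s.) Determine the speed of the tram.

f' < f, so the tram is receding.
f' = f · v/(v + v_s) ⇒ v_s = v · |1 − f/f'|.
v_s = 348 × |1 − 655/641.9| = 348 × 0.02041 ≈ 7.1 m/s.

7.1 m/s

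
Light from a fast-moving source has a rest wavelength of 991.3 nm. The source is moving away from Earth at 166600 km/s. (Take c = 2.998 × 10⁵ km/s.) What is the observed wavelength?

β = v/c = 166600/299800 = 0.5557.
Relativistic Doppler for wavelength: λ' = λ₀ · √((1 + β)/(1 − β)).
λ' = 991.3 × √(1.5557/0.4443) = 991.3 × 1.87123 ≈ 1855.0 nm.

1855.0 nm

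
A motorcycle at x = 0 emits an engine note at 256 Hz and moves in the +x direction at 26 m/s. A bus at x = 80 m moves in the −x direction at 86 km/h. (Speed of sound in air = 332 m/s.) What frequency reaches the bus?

298 Hz

86 km/h = 23.89 m/s.
The observer lies on the +x side, so the source is heading toward the observer and the observer is heading toward the source.
With source approaching and observer approaching, f' = f · (v + v_o)/(v − v_s).
f' = 256 × (332 + 23.89)/(332 − 26) = 256 × 355.89/306 ≈ 298 Hz.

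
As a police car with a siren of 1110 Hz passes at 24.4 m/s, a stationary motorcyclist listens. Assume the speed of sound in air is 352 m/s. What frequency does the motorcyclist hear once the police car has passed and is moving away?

Receding: f₂ = f · v/(v + v_s) = 1110 × 352/376.4 ≈ 1038 Hz.

1038 Hz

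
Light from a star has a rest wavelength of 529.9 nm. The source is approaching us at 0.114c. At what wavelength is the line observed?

472.6 nm

Relativistic Doppler for wavelength: λ' = λ₀ · √((1 − β)/(1 + β)).
λ' = 529.9 × √(0.8860/1.1140) = 529.9 × 0.89181 ≈ 472.6 nm.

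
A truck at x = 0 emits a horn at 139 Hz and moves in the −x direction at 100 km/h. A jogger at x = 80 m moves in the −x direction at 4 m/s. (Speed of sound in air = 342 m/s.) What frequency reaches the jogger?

130 Hz

100 km/h = 27.78 m/s.
The observer lies on the +x side, so the source is heading away from the observer and the observer is heading toward the source.
General Doppler shift: f' = f · (v + v_o)/(v + v_s).
f' = 139 × (342 + 4)/(342 + 27.78) = 139 × 346/369.78 ≈ 130 Hz.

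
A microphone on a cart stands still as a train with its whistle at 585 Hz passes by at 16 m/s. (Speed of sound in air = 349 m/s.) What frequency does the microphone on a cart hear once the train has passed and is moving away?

Receding: f₂ = f · v/(v + v_s) = 585 × 349/365 ≈ 559 Hz.

559 Hz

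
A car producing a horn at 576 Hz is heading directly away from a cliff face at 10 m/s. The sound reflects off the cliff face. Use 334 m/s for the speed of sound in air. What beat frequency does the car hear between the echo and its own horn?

The cliff face receives the sound from a moving source: f₁ = f₀ · v/(v + v_e) = 576 × 334/344 ≈ 559.3 Hz.
On the return leg the car is a moving observer: f₂ = f₁ · (v − v_e)/v = 559.3 × 324/334 ≈ 542.5 Hz.
Equivalently f₂ = f₀ · (v − v_e)/(v + v_e).
Beat against the emitted tone: |f₂ − f₀| = 2v_e·f₀/(v + v_e) = 2 × 10 × 576/344 ≈ 33.5 Hz.

33.5 Hz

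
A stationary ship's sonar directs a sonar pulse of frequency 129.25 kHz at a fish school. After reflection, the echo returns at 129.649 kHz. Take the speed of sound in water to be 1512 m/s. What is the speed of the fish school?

2.33 m/s

Double Doppler shift off a moving reflector: f₂ = f₀ · (v + u)/(v − u) (u > 0 toward emitter).
Rearranging, u = v · (f₂ − f₀)/(f₂ + f₀) = 1512 × 0.399/258.899 ≈ 2.33 m/s.
So the fish school is moving at 2.33 m/s toward the emitter.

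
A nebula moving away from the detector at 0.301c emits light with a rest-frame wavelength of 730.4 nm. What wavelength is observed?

996.5 nm

Relativistic Doppler for wavelength: λ' = λ₀ · √((1 + β)/(1 − β)).
λ' = 730.4 × √(1.3010/0.6990) = 730.4 × 1.36427 ≈ 996.5 nm.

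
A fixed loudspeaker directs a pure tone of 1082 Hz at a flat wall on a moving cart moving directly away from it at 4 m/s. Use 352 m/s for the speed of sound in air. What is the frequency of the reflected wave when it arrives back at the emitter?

The flat wall on a moving cart first receives the wave as a moving observer: f₁ = f₀ · (v − u)/v = 1082 × (352 − 4)/352 ≈ 1070 Hz.
On reflection it acts as a source moving away from the stationary detector: f₂ = f₁ · v/(v + u) = 1070 × 352/356 ≈ 1058 Hz.
Equivalently f₂ = f₀ · (v − u)/(v + u).

1058 Hz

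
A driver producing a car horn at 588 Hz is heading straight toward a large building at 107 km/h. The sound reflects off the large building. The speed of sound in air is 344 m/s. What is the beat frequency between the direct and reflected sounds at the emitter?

111 Hz

107 km/h = 29.72 m/s.
The large building receives the sound from a moving source: f₁ = f₀ · v/(v − v_e) = 588 × 344/314.28 ≈ 643.6 Hz.
On the return leg the driver is a moving observer: f₂ = f₁ · (v + v_e)/v = 643.6 × 373.72/344 ≈ 699.2 Hz.
Beat against the emitted tone: |f₂ − f₀| = 2v_e·f₀/(v − v_e) = 2 × 29.72 × 588/314.28 ≈ 111 Hz.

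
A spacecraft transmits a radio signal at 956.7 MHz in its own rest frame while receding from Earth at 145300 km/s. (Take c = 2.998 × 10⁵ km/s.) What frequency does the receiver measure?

β = v/c = 145300/299800 = 0.4847.
Relativistic Doppler for frequency: f' = f₀ · √((1 − β)/(1 + β)).
f' = 956.7 × √(0.5153/1.4847) = 956.7 × 0.58916 ≈ 563.7 MHz.

563.7 MHz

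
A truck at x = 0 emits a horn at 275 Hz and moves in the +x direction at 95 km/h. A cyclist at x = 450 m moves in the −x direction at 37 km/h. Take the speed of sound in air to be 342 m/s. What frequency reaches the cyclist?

307 Hz

95 km/h = 26.39 m/s; 37 km/h = 10.28 m/s.
The observer lies on the +x side, so the source is heading toward the observer and the observer is heading toward the source.
General Doppler shift: f' = f · (v + v_o)/(v − v_s).
f' = 275 × (342 + 10.28)/(342 − 26.39) = 275 × 352.28/315.61 ≈ 307 Hz.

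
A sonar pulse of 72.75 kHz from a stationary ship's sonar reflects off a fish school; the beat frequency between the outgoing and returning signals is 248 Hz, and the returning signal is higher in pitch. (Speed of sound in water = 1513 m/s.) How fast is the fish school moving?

Double Doppler shift off a moving reflector: f₂ = f₀ · (v + u)/(v − u) (u > 0 toward emitter).
Returning signal is higher, so f₂ = f₀ + Δf = 72750 + 248 = 72998 Hz.
Rearranging, u = v · (f₂ − f₀)/(f₂ + f₀) = 1513 × 248/145748 ≈ 2.57 m/s.
So the fish school is moving at 2.57 m/s toward the emitter.

2.57 m/s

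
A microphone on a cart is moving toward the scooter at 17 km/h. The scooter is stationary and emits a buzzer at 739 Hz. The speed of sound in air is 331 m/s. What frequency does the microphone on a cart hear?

750 Hz

17 km/h = 4.722 m/s.
Moving observer, stationary source: f' = f · (v + v_o)/v.
f' = 739 × (331 + 4.722)/331 = 739 × 335.72/331 ≈ 750 Hz.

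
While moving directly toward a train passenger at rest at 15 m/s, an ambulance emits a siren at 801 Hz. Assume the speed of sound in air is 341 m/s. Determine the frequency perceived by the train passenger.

838 Hz

Only the source moves, toward the listener, so f' = f · v/(v − v_s).
f' = 801 × 341/(341 − 15) = 801 × 341/326 ≈ 838 Hz.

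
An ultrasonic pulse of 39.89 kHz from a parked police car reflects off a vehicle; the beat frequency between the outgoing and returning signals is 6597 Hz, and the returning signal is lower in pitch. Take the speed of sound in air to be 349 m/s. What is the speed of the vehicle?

31 m/s

Double Doppler shift off a moving reflector: f₂ = f₀ · (v + u)/(v − u) (u > 0 toward emitter).
Returning signal is lower, so f₂ = f₀ − Δf = 39890 − 6597 = 33293 Hz.
Rearranging, u = v · (f₂ − f₀)/(f₂ + f₀) = 349 × -6597/73183 ≈ -31 m/s.
So the vehicle is moving at 31 m/s away from the emitter.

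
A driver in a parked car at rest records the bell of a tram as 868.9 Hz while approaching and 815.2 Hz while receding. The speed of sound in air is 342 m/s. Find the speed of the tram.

10.9 m/s

f₁/f₂ = (v + v_s)/(v − v_s), so v_s = v · (f₁ − f₂)/(f₁ + f₂).
v_s = 342 × (868.9 − 815.2)/(868.9 + 815.2) = 342 × 53.7/1684.1 ≈ 10.9 m/s.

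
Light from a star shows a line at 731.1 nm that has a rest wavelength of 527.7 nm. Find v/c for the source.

λ'/λ₀ = 1.3854 > 1 (redshift), so the source is receding.
λ'/λ₀ = √((1 + β)/(1 − β)) for a receding source ⇒ β = (r² − 1)/(r² + 1) with r = λ'/λ₀.
β = (1.9195 − 1)/(1.9195 + 1) ≈ 0.315.

0.315c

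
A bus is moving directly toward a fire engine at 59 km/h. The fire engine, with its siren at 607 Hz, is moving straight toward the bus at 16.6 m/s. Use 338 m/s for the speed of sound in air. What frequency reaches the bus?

59 km/h = 16.39 m/s.
Both move, so f' = f · (v + v_o)/(v − v_s).
f' = 607 × (338 + 16.39)/(338 − 16.6) = 607 × 354.39/321.4 ≈ 669 Hz.

669 Hz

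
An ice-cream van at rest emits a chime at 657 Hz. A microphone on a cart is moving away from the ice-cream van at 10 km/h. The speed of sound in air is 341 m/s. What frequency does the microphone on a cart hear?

10 km/h = 2.778 m/s.
Only the observer moves, away from the source, so f' = f · (v − v_o)/v.
f' = 657 × (341 − 2.778)/341 = 657 × 338.22/341 ≈ 652 Hz.

652 Hz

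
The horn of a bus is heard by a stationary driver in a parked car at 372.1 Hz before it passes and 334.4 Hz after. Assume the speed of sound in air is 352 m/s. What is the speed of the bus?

f₁/f₂ = (v + v_s)/(v − v_s), so v_s = v · (f₁ − f₂)/(f₁ + f₂).
v_s = 352 × (372.1 − 334.4)/(372.1 + 334.4) = 352 × 37.7/706.5 ≈ 18.8 m/s.

18.8 m/s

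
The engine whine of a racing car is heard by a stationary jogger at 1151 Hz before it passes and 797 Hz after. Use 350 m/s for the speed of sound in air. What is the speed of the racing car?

f₁/f₂ = (v + v_s)/(v − v_s), so v_s = v · (f₁ − f₂)/(f₁ + f₂).
v_s = 350 × (1151 − 797)/(1151 + 797) = 350 × 354/1948 ≈ 64 m/s.

64 m/s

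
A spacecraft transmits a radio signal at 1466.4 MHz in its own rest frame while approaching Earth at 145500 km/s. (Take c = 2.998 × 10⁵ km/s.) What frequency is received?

β = v/c = 145500/299800 = 0.4853.
Relativistic Doppler for frequency: f' = f₀ · √((1 + β)/(1 − β)).
f' = 1466.4 × √(1.4853/0.5147) = 1466.4 × 1.69880 ≈ 2491.1 MHz.

2491.1 MHz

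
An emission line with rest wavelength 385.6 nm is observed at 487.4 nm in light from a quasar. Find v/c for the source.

λ'/λ₀ = 1.2640 > 1 (redshift), so the source is receding.
λ'/λ₀ = √((1 + β)/(1 − β)) for a receding source ⇒ β = (r² − 1)/(r² + 1) with r = λ'/λ₀.
β = (1.5977 − 1)/(1.5977 + 1) ≈ 0.230.

0.230c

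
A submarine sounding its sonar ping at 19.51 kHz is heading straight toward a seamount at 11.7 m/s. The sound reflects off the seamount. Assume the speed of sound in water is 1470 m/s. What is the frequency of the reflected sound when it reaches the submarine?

19.82 kHz

The seamount receives the sound from a moving source: f₁ = f₀ · v/(v − v_e) = 19.51 × 1470/1458.3 ≈ 19.67 kHz.
On the return leg the submarine is a moving observer: f₂ = f₁ · (v + v_e)/v = 19.67 × 1481.7/1470 ≈ 19.82 kHz.
Equivalently f₂ = f₀ · (v + v_e)/(v − v_e).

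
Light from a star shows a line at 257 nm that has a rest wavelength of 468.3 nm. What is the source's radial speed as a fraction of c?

0.537c

λ'/λ₀ = 0.5488 < 1 (blueshift), so the source is approaching.
λ'/λ₀ = √((1 − β)/(1 + β)) for an approaching source ⇒ β = (1 − r²)/(1 + r²) with r = λ'/λ₀.
β = (1 − 0.3012)/(1 + 0.3012) ≈ 0.537.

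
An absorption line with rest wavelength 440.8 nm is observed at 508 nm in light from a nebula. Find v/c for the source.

0.141

λ'/λ₀ = 1.1525 > 1 (redshift), so the source is receding.
λ'/λ₀ = √((1 + β)/(1 − β)) for a receding source ⇒ β = (r² − 1)/(r² + 1) with r = λ'/λ₀.
β = (1.3281 − 1)/(1.3281 + 1) ≈ 0.141.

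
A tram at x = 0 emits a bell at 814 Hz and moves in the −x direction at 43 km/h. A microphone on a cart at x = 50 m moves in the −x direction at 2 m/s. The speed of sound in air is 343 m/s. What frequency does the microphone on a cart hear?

791 Hz

43 km/h = 11.94 m/s.
The observer lies on the +x side, so the source is heading away from the observer and the observer is heading toward the source.
With source receding and observer approaching, f' = f · (v + v_o)/(v + v_s).
f' = 814 × (343 + 2)/(343 + 11.94) = 814 × 345/354.94 ≈ 791 Hz.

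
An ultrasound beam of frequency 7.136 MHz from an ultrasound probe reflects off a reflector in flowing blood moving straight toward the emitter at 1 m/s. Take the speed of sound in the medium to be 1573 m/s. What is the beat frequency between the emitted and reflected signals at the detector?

9079 Hz

At the reflector in flowing blood (a moving observer), f₁ = f₀ · (v + u)/v = 7.136 × 1574/1573 ≈ 7.14054 MHz.
On reflection it acts as a source moving toward the stationary detector: f₂ = f₁ · v/(v − u) = 7.14054 × 1573/1572 ≈ 7.14508 MHz.
Beat frequency (with f₀ = 7136000 Hz): |f₂ − f₀| = 2u·f₀/(v − u) = 2 × 1 × 7136000/1572 ≈ 9079 Hz.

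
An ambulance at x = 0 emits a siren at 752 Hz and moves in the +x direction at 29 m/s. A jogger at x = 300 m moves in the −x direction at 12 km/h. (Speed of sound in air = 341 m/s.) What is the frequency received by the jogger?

12 km/h = 3.333 m/s.
The observer lies on the +x side, so the source is heading toward the observer and the observer is heading toward the source.
With source approaching and observer approaching, f' = f · (v + v_o)/(v − v_s).
f' = 752 × (341 + 3.333)/(341 − 29) = 752 × 344.33/312 ≈ 830 Hz.

830 Hz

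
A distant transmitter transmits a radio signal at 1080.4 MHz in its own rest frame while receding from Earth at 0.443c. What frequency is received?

Relativistic Doppler for frequency: f' = f₀ · √((1 − β)/(1 + β)).
f' = 1080.4 × √(0.5570/1.4430) = 1080.4 × 0.62129 ≈ 671.2 MHz.

671.2 MHz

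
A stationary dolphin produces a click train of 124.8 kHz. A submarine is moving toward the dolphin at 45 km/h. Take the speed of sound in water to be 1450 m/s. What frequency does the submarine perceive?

45 km/h = 12.5 m/s.
Moving observer, stationary source: f' = f · (v + v_o)/v.
f' = 124.8 × (1450 + 12.5)/1450 = 124.8 × 1462.5/1450 ≈ 125.9 kHz.

125.9 kHz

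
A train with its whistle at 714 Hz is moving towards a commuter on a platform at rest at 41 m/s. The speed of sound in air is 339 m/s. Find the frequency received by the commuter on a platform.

812 Hz

Only the source moves, toward the listener, so f' = f · v/(v − v_s).
f' = 714 × 339/(339 − 41) = 714 × 339/298 ≈ 812 Hz.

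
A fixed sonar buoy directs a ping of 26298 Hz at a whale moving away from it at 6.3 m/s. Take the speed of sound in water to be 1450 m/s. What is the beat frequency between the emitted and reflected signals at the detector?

228 Hz

At the whale (a moving observer), f₁ = f₀ · (v − u)/v = 26298 × 1443.7/1450 ≈ 26184 Hz.
The reflection then acts as a moving source: f₂ = f₁ · v/(v + u) ≈ 26070 Hz.
Equivalently f₂ = f₀ · (v − u)/(v + u).
Beat frequency: |f₂ − f₀| = 2u·f₀/(v + u) = 2 × 6.3 × 26298/1456.3 ≈ 228 Hz.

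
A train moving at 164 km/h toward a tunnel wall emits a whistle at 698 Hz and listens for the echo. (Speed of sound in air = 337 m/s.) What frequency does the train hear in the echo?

916 Hz

164 km/h = 45.56 m/s.
The tunnel wall receives the sound from a moving source: f₁ = f₀ · v/(v − v_e) = 698 × 337/291.44 ≈ 807 Hz.
On the return leg the train is a moving observer: f₂ = f₁ · (v + v_e)/v = 807 × 382.56/337 ≈ 916 Hz.
Equivalently f₂ = f₀ · (v + v_e)/(v − v_e).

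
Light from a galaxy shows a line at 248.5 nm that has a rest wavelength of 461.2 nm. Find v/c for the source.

λ'/λ₀ = 0.5388 < 1 (blueshift), so the source is approaching.
λ'/λ₀ = √((1 − β)/(1 + β)) for an approaching source ⇒ β = (1 − r²)/(1 + r²) with r = λ'/λ₀.
β = (1 − 0.2903)/(1 + 0.2903) ≈ 0.550.

0.550c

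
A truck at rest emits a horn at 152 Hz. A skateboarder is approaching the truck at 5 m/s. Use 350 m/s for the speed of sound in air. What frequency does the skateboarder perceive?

Only the observer moves, toward the source, so f' = f · (v + v_o)/v.
f' = 152 × (350 + 5)/350 = 152 × 355/350 ≈ 154 Hz.

154 Hz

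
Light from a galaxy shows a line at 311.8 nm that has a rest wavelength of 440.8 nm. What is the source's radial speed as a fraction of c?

0.333c

λ'/λ₀ = 0.7074 < 1 (blueshift), so the source is approaching.
λ'/λ₀ = √((1 − β)/(1 + β)) for an approaching source ⇒ β = (1 − r²)/(1 + r²) with r = λ'/λ₀.
β = (1 − 0.5003)/(1 + 0.5003) ≈ 0.333.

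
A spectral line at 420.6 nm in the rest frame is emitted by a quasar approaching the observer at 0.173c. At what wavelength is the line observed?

353.2 nm

Relativistic Doppler for wavelength: λ' = λ₀ · √((1 − β)/(1 + β)).
λ' = 420.6 × √(0.8270/1.1730) = 420.6 × 0.83966 ≈ 353.2 nm.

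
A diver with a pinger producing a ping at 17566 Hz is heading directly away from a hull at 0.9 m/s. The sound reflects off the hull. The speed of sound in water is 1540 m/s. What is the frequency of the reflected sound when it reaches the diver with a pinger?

The hull receives the sound from a moving source: f₁ = f₀ · v/(v + v_e) = 17566 × 1540/1540.9 ≈ 17556 Hz.
On the return leg the diver with a pinger is a moving observer: f₂ = f₁ · (v − v_e)/v = 17556 × 1539.1/1540 ≈ 17545 Hz.

17545 Hz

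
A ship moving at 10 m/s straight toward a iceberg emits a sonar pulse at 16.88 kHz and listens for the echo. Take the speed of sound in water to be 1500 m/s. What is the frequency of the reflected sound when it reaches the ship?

17.11 kHz

The iceberg receives the sound from a moving source: f₁ = f₀ · v/(v − v_e) = 16.88 × 1500/1490 ≈ 16.99 kHz.
On the return leg the ship is a moving observer: f₂ = f₁ · (v + v_e)/v = 16.99 × 1510/1500 ≈ 17.11 kHz.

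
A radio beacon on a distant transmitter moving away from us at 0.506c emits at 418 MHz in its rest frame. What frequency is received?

Relativistic Doppler for frequency: f' = f₀ · √((1 − β)/(1 + β)).
f' = 418 × √(0.4940/1.5060) = 418 × 0.57273 ≈ 239.4 MHz.

239.4 MHz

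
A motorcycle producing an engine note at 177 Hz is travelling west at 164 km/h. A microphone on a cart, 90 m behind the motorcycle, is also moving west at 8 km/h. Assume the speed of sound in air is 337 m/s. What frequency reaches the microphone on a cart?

157 Hz

164 km/h = 45.56 m/s; 8 km/h = 2.222 m/s.
The microphone on a cart is behind, so the motorcycle is moving away from it while the microphone on a cart is moving toward the motorcycle.
Both move, so f' = f · (v + v_o)/(v + v_s).
f' = 177 × (337 + 2.222)/(337 + 45.56) = 177 × 339.22/382.56 ≈ 157 Hz.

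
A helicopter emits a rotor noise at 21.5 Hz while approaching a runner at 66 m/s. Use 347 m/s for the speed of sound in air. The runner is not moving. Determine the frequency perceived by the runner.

26.5 Hz

With the source moving toward a stationary observer, f' = f · v/(v − v_s).
f' = 21.5 × 347/(347 − 66) = 21.5 × 347/281 ≈ 26.5 Hz.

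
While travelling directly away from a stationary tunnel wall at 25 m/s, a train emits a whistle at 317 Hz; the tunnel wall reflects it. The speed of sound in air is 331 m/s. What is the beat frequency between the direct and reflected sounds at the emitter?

44.5 Hz

The tunnel wall receives the sound from a moving source: f₁ = f₀ · v/(v + v_e) = 317 × 331/356 ≈ 294.7 Hz.
On the return leg the train is a moving observer: f₂ = f₁ · (v − v_e)/v = 294.7 × 306/331 ≈ 272.5 Hz.
Beat against the emitted tone: |f₂ − f₀| = 2v_e·f₀/(v + v_e) = 2 × 25 × 317/356 ≈ 44.5 Hz.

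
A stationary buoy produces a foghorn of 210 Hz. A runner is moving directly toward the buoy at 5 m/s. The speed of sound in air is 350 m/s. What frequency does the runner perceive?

Moving observer, stationary source: f' = f · (v + v_o)/v.
f' = 210 × (350 + 5)/350 = 210 × 355/350 ≈ 213 Hz.

213 Hz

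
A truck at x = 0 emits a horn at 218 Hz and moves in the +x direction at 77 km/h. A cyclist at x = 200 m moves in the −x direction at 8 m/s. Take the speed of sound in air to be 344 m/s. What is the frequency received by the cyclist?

238 Hz

77 km/h = 21.39 m/s.
The observer lies on the +x side, so the source is heading toward the observer and the observer is heading toward the source.
Both move, so f' = f · (v + v_o)/(v − v_s).
f' = 218 × (344 + 8)/(344 − 21.39) = 218 × 352/322.61 ≈ 238 Hz.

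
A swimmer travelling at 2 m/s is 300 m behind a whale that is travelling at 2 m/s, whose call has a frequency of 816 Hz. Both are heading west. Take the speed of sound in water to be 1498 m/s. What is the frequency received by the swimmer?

The swimmer is behind, so the whale is moving away from it while the swimmer is moving toward the whale.
General Doppler shift: f' = f · (v + v_o)/(v + v_s).
f' = 816 × (1498 + 2)/(1498 + 2) = 816 × 1500/1500 ≈ 816 Hz.

816 Hz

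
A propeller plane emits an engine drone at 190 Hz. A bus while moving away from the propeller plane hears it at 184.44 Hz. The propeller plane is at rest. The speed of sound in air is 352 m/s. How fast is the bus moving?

f' = f · (v − v_o)/v ⇒ v_o = v · |f'/f − 1|.
v_o = 352 × |184.44/190 − 1| = 352 × 0.02926 ≈ 10.3 m/s.

10.3 m/s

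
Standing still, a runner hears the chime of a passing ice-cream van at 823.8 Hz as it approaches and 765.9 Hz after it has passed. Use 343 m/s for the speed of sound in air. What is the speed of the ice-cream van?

12.5 m/s

f₁/f₂ = (v + v_s)/(v − v_s), so v_s = v · (f₁ − f₂)/(f₁ + f₂).
v_s = 343 × (823.8 − 765.9)/(823.8 + 765.9) = 343 × 57.9/1589.7 ≈ 12.5 m/s.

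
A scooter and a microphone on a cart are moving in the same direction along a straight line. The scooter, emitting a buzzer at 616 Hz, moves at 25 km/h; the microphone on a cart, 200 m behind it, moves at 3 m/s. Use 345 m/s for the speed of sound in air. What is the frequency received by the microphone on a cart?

25 km/h = 6.944 m/s.
The microphone on a cart is behind, so the scooter is moving away from it while the microphone on a cart is moving toward the scooter.
General Doppler shift: f' = f · (v + v_o)/(v + v_s).
f' = 616 × (345 + 3)/(345 + 6.944) = 616 × 348/351.94 ≈ 609 Hz.

609 Hz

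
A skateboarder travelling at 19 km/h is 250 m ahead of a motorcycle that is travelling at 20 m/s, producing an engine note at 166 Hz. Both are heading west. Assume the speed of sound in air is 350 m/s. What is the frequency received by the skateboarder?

19 km/h = 5.278 m/s.
The skateboarder is ahead, so the motorcycle is moving toward it while the skateboarder is moving away from the motorcycle.
Both move, so f' = f · (v − v_o)/(v − v_s).
f' = 166 × (350 − 5.278)/(350 − 20) = 166 × 344.72/330 ≈ 173 Hz.

173 Hz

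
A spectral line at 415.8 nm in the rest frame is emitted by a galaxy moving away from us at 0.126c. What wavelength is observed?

Relativistic Doppler for wavelength: λ' = λ₀ · √((1 + β)/(1 − β)).
λ' = 415.8 × √(1.1260/0.8740) = 415.8 × 1.13505 ≈ 472.0 nm.

472.0 nm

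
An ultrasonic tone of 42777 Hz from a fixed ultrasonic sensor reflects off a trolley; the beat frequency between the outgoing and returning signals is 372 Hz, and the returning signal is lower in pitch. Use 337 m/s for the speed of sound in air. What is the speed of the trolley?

Double Doppler shift off a moving reflector: f₂ = f₀ · (v + u)/(v − u) (u > 0 toward emitter).
Returning signal is lower, so f₂ = f₀ − Δf = 42777 − 372 = 42405 Hz.
Rearranging, u = v · (f₂ − f₀)/(f₂ + f₀) = 337 × -372/85182 ≈ -1.47 m/s.
So the trolley is moving at 1.47 m/s away from the emitter.

1.47 m/s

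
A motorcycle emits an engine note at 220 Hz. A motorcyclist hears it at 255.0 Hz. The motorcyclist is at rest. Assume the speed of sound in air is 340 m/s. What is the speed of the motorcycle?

f' > f, so the motorcycle is approaching.
f' = f · v/(v − v_s) ⇒ v_s = v · |1 − f/f'|.
v_s = 340 × |1 − 220/255.0| = 340 × 0.1373 ≈ 47 m/s.

47 m/s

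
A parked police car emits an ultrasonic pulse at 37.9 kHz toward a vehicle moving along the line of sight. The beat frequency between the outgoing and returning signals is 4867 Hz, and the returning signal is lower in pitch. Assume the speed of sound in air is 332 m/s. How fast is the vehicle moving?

Double Doppler shift off a moving reflector: f₂ = f₀ · (v + u)/(v − u) (u > 0 toward emitter).
Returning signal is lower, so f₂ = f₀ − Δf = 37900 − 4867 = 33033 Hz.
Rearranging, u = v · (f₂ − f₀)/(f₂ + f₀) = 332 × -4867/70933 ≈ -22.8 m/s.
So the vehicle is moving at 22.8 m/s away from the emitter.

22.8 m/s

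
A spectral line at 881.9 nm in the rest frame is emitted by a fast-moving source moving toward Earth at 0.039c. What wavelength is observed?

848.2 nm

Relativistic Doppler for wavelength: λ' = λ₀ · √((1 − β)/(1 + β)).
λ' = 881.9 × √(0.9610/1.0390) = 881.9 × 0.96173 ≈ 848.2 nm.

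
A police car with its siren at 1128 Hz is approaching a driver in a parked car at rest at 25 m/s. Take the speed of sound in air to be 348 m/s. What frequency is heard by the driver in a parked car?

1215 Hz

Moving source, stationary observer: f' = f · v/(v − v_s) since the source is approaching.
f' = 1128 × 348/(348 − 25) = 1128 × 348/323 ≈ 1215 Hz.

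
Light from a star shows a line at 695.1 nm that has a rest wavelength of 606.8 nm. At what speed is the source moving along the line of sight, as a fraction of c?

λ'/λ₀ = 1.1455 > 1 (redshift), so the source is receding.
λ'/λ₀ = √((1 + β)/(1 − β)) for a receding source ⇒ β = (r² − 1)/(r² + 1) with r = λ'/λ₀.
β = (1.3122 − 1)/(1.3122 + 1) ≈ 0.135.

0.135c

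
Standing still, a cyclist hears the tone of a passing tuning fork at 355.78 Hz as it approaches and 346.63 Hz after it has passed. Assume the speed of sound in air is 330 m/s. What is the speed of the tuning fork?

4.3 m/s

f₁/f₂ = (v + v_s)/(v − v_s), so v_s = v · (f₁ − f₂)/(f₁ + f₂).
v_s = 330 × (355.78 − 346.63)/(355.78 + 346.63) = 330 × 9.15/702.41 ≈ 4.3 m/s.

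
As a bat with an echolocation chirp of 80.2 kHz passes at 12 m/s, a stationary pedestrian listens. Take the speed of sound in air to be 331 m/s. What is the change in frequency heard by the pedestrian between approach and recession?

5.82 kHz

Approaching: f₁ = f · v/(v − v_s) = 80.2 × 331/319 ≈ 83.22 kHz.
Receding: f₂ = f · v/(v + v_s) = 80.2 × 331/343 ≈ 77.39 kHz.
Drop: f₁ − f₂ = 2f·v·v_s/(v² − v_s²) = 2 × 80.2 × 331 × 12/(331² − 12²) ≈ 5.82 kHz.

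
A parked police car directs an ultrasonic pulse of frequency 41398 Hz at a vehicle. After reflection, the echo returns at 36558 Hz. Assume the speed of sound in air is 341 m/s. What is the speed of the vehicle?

Double Doppler shift off a moving reflector: f₂ = f₀ · (v + u)/(v − u) (u > 0 toward emitter).
Rearranging, u = v · (f₂ − f₀)/(f₂ + f₀) = 341 × -4840/77956 ≈ -21.2 m/s.
So the vehicle is moving at 21.2 m/s away from the emitter.

21.2 m/s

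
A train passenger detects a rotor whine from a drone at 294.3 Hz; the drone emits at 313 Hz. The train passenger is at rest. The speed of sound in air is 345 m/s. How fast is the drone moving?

21.9 m/s

f' < f, so the drone is receding.
f' = f · v/(v + v_s) ⇒ v_s = v · |1 − f/f'|.
v_s = 345 × |1 − 313/294.3| = 345 × 0.06354 ≈ 21.9 m/s.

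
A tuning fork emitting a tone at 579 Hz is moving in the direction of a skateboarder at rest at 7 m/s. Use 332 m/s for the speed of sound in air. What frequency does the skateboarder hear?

591 Hz

With the source moving toward a stationary observer, f' = f · v/(v − v_s).
f' = 579 × 332/(332 − 7) = 579 × 332/325 ≈ 591 Hz.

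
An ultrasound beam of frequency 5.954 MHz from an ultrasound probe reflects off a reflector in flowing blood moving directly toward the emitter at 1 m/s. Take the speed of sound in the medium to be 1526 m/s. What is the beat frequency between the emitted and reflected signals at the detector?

At the reflector in flowing blood (a moving observer), f₁ = f₀ · (v + u)/v = 5.954 × 1527/1526 ≈ 5.95790 MHz.
The reflection then acts as a moving source: f₂ = f₁ · v/(v − u) ≈ 5.96181 MHz.
Equivalently f₂ = f₀ · (v + u)/(v − u).
Beat frequency (with f₀ = 5954000 Hz): |f₂ − f₀| = 2u·f₀/(v − u) = 2 × 1 × 5954000/1525 ≈ 7809 Hz.

7809 Hz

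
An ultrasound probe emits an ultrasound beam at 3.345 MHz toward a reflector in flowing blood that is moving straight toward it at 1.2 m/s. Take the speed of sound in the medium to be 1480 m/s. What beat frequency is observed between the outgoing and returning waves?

5429 Hz

At the reflector in flowing blood (a moving observer), f₁ = f₀ · (v + u)/v = 3.345 × 1481.2/1480 ≈ 3.34771 MHz.
The reflection then acts as a moving source: f₂ = f₁ · v/(v − u) ≈ 3.35043 MHz.
Beat frequency (with f₀ = 3345000 Hz): |f₂ − f₀| = 2u·f₀/(v − u) = 2 × 1.2 × 3345000/1478.8 ≈ 5429 Hz.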